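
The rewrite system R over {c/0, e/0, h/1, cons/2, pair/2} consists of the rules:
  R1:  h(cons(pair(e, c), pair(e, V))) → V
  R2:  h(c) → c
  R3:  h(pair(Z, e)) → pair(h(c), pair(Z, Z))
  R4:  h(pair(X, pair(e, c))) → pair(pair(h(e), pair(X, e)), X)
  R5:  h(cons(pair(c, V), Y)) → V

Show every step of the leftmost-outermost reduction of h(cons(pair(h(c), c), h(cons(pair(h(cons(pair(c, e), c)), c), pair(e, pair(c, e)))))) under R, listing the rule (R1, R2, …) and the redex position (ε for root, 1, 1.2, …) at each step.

c

1. h(cons(pair(h(c), c), h(cons(pair(h(cons(pair(c, e), c)), c), pair(e, pair(c, e))))))  →  h(cons(pair(c, c), h(cons(pair(h(cons(pair(c, e), c)), c), pair(e, pair(c, e))))))   [R2 at 1.1.1]
2. h(cons(pair(c, c), h(cons(pair(h(cons(pair(c, e), c)), c), pair(e, pair(c, e))))))  →  c   [R5 at ε]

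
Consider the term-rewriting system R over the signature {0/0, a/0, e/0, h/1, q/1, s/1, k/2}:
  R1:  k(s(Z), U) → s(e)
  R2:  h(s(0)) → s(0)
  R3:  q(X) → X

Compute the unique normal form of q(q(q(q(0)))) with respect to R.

1. q(q(q(q(0))))  →  q(q(q(0)))   [R3 at ε]
2. q(q(q(0)))  →  q(q(0))   [R3 at ε]
3. q(q(0))  →  q(0)   [R3 at ε]
4. q(0)  →  0   [R3 at ε]

0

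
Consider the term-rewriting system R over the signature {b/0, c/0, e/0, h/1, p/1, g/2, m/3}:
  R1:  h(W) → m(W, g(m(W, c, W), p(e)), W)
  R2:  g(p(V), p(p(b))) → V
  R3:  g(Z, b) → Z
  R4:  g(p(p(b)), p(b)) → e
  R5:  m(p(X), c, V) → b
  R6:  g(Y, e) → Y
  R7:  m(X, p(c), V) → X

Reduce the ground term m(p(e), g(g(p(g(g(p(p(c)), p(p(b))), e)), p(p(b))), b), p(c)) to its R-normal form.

1. m(p(e), g(g(p(g(g(p(p(c)), p(p(b))), e)), p(p(b))), b), p(c))  →  m(p(e), g(p(g(g(p(p(c)), p(p(b))), e)), p(p(b))), p(c))   [R3 at 2]
2. m(p(e), g(p(g(g(p(p(c)), p(p(b))), e)), p(p(b))), p(c))  →  m(p(e), g(g(p(p(c)), p(p(b))), e), p(c))   [R2 at 2]
3. m(p(e), g(g(p(p(c)), p(p(b))), e), p(c))  →  m(p(e), g(p(p(c)), p(p(b))), p(c))   [R6 at 2]
4. m(p(e), g(p(p(c)), p(p(b))), p(c))  →  m(p(e), p(c), p(c))   [R2 at 2]
5. m(p(e), p(c), p(c))  →  p(e)   [R7 at ε]

p(e)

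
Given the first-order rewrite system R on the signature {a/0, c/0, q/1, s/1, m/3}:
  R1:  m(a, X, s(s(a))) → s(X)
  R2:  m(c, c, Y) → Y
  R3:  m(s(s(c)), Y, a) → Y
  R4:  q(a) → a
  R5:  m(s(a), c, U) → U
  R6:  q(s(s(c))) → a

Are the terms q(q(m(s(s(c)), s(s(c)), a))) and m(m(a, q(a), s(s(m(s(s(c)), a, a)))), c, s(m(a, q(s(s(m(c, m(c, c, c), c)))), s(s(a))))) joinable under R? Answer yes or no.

no — NF(t₁) = a, NF(t₂) = s(s(a))

Reduce t₁ = q(q(m(s(s(c)), s(s(c)), a))):
1. q(q(m(s(s(c)), s(s(c)), a)))  →  q(q(s(s(c))))   [R3 at 1.1]
2. q(q(s(s(c))))  →  q(a)   [R6 at 1]
3. q(a)  →  a   [R4 at ε]

Reduce t₂ = m(m(a, q(a), s(s(m(s(s(c)), a, a)))), c, s(m(a, q(s(s(m(c, m(c, c, c), c)))), s(s(a))))):
1. m(m(a, q(a), s(s(m(s(s(c)), a, a)))), c, s(m(a, q(s(s(m(c, m(c, c, c), c)))), s(s(a)))))  →  m(m(a, a, s(s(m(s(s(c)), a, a)))), c, s(m(a, q(s(s(m(c, m(c, c, c), c)))), s(s(a)))))   [R4 at 1.2]
2. m(m(a, a, s(s(m(s(s(c)), a, a)))), c, s(m(a, q(s(s(m(c, m(c, c, c), c)))), s(s(a)))))  →  m(m(a, a, s(s(a))), c, s(m(a, q(s(s(m(c, m(c, c, c), c)))), s(s(a)))))   [R3 at 1.3.1.1]
3. m(m(a, a, s(s(a))), c, s(m(a, q(s(s(m(c, m(c, c, c), c)))), s(s(a)))))  →  m(s(a), c, s(m(a, q(s(s(m(c, m(c, c, c), c)))), s(s(a)))))   [R1 at 1]
4. m(s(a), c, s(m(a, q(s(s(m(c, m(c, c, c), c)))), s(s(a)))))  →  s(m(a, q(s(s(m(c, m(c, c, c), c)))), s(s(a))))   [R5 at ε]
5. s(m(a, q(s(s(m(c, m(c, c, c), c)))), s(s(a))))  →  s(s(q(s(s(m(c, m(c, c, c), c))))))   [R1 at 1]
6. s(s(q(s(s(m(c, m(c, c, c), c))))))  →  s(s(q(s(s(m(c, c, c))))))   [R2 at 1.1.1.1.1.2]
7. s(s(q(s(s(m(c, c, c))))))  →  s(s(q(s(s(c)))))   [R2 at 1.1.1.1.1]
8. s(s(q(s(s(c)))))  →  s(s(a))   [R6 at 1.1]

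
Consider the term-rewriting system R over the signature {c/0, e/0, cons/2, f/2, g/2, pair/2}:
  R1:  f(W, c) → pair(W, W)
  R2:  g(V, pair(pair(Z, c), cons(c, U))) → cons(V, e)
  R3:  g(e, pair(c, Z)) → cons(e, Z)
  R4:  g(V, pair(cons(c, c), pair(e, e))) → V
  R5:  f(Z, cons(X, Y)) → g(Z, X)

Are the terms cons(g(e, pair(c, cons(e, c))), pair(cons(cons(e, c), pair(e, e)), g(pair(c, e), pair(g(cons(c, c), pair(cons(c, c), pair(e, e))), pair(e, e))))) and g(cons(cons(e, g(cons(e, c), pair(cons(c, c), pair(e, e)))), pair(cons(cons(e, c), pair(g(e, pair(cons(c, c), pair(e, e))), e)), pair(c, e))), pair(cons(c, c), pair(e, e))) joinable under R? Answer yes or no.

Reduce t₁ = cons(g(e, pair(c, cons(e, c))), pair(cons(cons(e, c), pair(e, e)), g(pair(c, e), pair(g(cons(c, c), pair(cons(c, c), pair(e, e))), pair(e, e))))):
1. cons(g(e, pair(c, cons(e, c))), pair(cons(cons(e, c), pair(e, e)), g(pair(c, e), pair(g(cons(c, c), pair(cons(c, c), pair(e, e))), pair(e, e)))))  →  cons(cons(e, cons(e, c)), pair(cons(cons(e, c), pair(e, e)), g(pair(c, e), pair(g(cons(c, c), pair(cons(c, c), pair(e, e))), pair(e, e)))))   [R3 at 1]
2. cons(cons(e, cons(e, c)), pair(cons(cons(e, c), pair(e, e)), g(pair(c, e), pair(g(cons(c, c), pair(cons(c, c), pair(e, e))), pair(e, e)))))  →  cons(cons(e, cons(e, c)), pair(cons(cons(e, c), pair(e, e)), g(pair(c, e), pair(cons(c, c), pair(e, e)))))   [R4 at 2.2.2.1]
3. cons(cons(e, cons(e, c)), pair(cons(cons(e, c), pair(e, e)), g(pair(c, e), pair(cons(c, c), pair(e, e)))))  →  cons(cons(e, cons(e, c)), pair(cons(cons(e, c), pair(e, e)), pair(c, e)))   [R4 at 2.2]

Reduce t₂ = g(cons(cons(e, g(cons(e, c), pair(cons(c, c), pair(e, e)))), pair(cons(cons(e, c), pair(g(e, pair(cons(c, c), pair(e, e))), e)), pair(c, e))), pair(cons(c, c), pair(e, e))):
1. g(cons(cons(e, g(cons(e, c), pair(cons(c, c), pair(e, e)))), pair(cons(cons(e, c), pair(g(e, pair(cons(c, c), pair(e, e))), e)), pair(c, e))), pair(cons(c, c), pair(e, e)))  →  cons(cons(e, g(cons(e, c), pair(cons(c, c), pair(e, e)))), pair(cons(cons(e, c), pair(g(e, pair(cons(c, c), pair(e, e))), e)), pair(c, e)))   [R4 at ε]
2. cons(cons(e, g(cons(e, c), pair(cons(c, c), pair(e, e)))), pair(cons(cons(e, c), pair(g(e, pair(cons(c, c), pair(e, e))), e)), pair(c, e)))  →  cons(cons(e, cons(e, c)), pair(cons(cons(e, c), pair(g(e, pair(cons(c, c), pair(e, e))), e)), pair(c, e)))   [R4 at 1.2]
3. cons(cons(e, cons(e, c)), pair(cons(cons(e, c), pair(g(e, pair(cons(c, c), pair(e, e))), e)), pair(c, e)))  →  cons(cons(e, cons(e, c)), pair(cons(cons(e, c), pair(e, e)), pair(c, e)))   [R4 at 2.1.2.1]

yes — NF(t₁) = cons(cons(e, cons(e, c)), pair(cons(cons(e, c), pair(e, e)), pair(c, e))), NF(t₂) = cons(cons(e, cons(e, c)), pair(cons(cons(e, c), pair(e, e)), pair(c, e)))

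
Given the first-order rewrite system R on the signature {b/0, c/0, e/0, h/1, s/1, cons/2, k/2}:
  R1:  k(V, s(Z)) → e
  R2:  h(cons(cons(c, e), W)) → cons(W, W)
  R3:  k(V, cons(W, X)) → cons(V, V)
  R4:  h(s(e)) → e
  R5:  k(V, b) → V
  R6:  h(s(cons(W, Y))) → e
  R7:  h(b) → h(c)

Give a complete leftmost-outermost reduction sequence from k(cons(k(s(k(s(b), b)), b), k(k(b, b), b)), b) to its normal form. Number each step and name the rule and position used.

1. k(cons(k(s(k(s(b), b)), b), k(k(b, b), b)), b)  →  cons(k(s(k(s(b), b)), b), k(k(b, b), b))   [R5 at ε]
2. cons(k(s(k(s(b), b)), b), k(k(b, b), b))  →  cons(s(k(s(b), b)), k(k(b, b), b))   [R5 at 1]
3. cons(s(k(s(b), b)), k(k(b, b), b))  →  cons(s(s(b)), k(k(b, b), b))   [R5 at 1.1]
4. cons(s(s(b)), k(k(b, b), b))  →  cons(s(s(b)), k(b, b))   [R5 at 2]
5. cons(s(s(b)), k(b, b))  →  cons(s(s(b)), b)   [R5 at 2]

cons(s(s(b)), b)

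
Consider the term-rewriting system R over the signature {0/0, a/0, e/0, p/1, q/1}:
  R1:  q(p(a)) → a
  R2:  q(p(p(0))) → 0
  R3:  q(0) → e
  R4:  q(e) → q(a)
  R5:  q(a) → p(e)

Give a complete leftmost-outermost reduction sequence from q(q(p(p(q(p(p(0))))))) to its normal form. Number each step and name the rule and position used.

1. q(q(p(p(q(p(p(0)))))))  →  q(q(p(p(0))))   [R2 at 1.1.1.1]
2. q(q(p(p(0))))  →  q(0)   [R2 at 1]
3. q(0)  →  e   [R3 at ε]

e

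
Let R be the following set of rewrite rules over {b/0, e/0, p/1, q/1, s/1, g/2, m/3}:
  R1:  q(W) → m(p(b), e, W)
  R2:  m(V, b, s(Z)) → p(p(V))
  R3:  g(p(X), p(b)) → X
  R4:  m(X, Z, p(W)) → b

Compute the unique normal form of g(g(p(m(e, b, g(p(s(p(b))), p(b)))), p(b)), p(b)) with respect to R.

p(e)

1. g(g(p(m(e, b, g(p(s(p(b))), p(b)))), p(b)), p(b))  →  g(m(e, b, g(p(s(p(b))), p(b))), p(b))   [R3 at 1]
2. g(m(e, b, g(p(s(p(b))), p(b))), p(b))  →  g(m(e, b, s(p(b))), p(b))   [R3 at 1.3]
3. g(m(e, b, s(p(b))), p(b))  →  g(p(p(e)), p(b))   [R2 at 1]
4. g(p(p(e)), p(b))  →  p(e)   [R3 at ε]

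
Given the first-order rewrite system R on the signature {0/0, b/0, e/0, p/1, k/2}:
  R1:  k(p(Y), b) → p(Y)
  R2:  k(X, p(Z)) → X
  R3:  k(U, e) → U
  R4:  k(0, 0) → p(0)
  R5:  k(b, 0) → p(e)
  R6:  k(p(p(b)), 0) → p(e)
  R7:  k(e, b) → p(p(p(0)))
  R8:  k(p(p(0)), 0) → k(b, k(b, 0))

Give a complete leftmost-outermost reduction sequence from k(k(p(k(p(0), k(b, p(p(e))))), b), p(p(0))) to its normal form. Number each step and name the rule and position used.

p(p(0))

1. k(k(p(k(p(0), k(b, p(p(e))))), b), p(p(0)))  →  k(p(k(p(0), k(b, p(p(e))))), b)   [R2 at ε]
2. k(p(k(p(0), k(b, p(p(e))))), b)  →  p(k(p(0), k(b, p(p(e)))))   [R1 at ε]
3. p(k(p(0), k(b, p(p(e)))))  →  p(k(p(0), b))   [R2 at 1.2]
4. p(k(p(0), b))  →  p(p(0))   [R1 at 1]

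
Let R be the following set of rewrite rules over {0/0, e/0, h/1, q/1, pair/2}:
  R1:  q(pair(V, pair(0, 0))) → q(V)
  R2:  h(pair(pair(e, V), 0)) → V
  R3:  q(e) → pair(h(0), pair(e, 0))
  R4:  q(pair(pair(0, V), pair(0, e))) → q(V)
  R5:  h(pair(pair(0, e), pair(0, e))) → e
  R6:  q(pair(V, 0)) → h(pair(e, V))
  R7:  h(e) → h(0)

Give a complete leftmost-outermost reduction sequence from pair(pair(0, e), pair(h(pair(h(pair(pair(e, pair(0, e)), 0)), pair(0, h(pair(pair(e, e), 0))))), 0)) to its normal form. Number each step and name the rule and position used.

pair(pair(0, e), pair(e, 0))

1. pair(pair(0, e), pair(h(pair(h(pair(pair(e, pair(0, e)), 0)), pair(0, h(pair(pair(e, e), 0))))), 0))  →  pair(pair(0, e), pair(h(pair(pair(0, e), pair(0, h(pair(pair(e, e), 0))))), 0))   [R2 at 2.1.1.1]
2. pair(pair(0, e), pair(h(pair(pair(0, e), pair(0, h(pair(pair(e, e), 0))))), 0))  →  pair(pair(0, e), pair(h(pair(pair(0, e), pair(0, e))), 0))   [R2 at 2.1.1.2.2]
3. pair(pair(0, e), pair(h(pair(pair(0, e), pair(0, e))), 0))  →  pair(pair(0, e), pair(e, 0))   [R5 at 2.1]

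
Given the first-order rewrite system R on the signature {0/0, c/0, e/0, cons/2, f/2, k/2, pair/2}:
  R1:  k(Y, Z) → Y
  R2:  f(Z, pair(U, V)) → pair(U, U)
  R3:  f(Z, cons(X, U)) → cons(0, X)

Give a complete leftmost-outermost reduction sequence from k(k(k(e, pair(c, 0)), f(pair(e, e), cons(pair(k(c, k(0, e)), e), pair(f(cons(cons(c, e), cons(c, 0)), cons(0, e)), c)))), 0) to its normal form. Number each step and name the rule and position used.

e

1. k(k(k(e, pair(c, 0)), f(pair(e, e), cons(pair(k(c, k(0, e)), e), pair(f(cons(cons(c, e), cons(c, 0)), cons(0, e)), c)))), 0)  →  k(k(e, pair(c, 0)), f(pair(e, e), cons(pair(k(c, k(0, e)), e), pair(f(cons(cons(c, e), cons(c, 0)), cons(0, e)), c))))   [R1 at ε]
2. k(k(e, pair(c, 0)), f(pair(e, e), cons(pair(k(c, k(0, e)), e), pair(f(cons(cons(c, e), cons(c, 0)), cons(0, e)), c))))  →  k(e, pair(c, 0))   [R1 at ε]
3. k(e, pair(c, 0))  →  e   [R1 at ε]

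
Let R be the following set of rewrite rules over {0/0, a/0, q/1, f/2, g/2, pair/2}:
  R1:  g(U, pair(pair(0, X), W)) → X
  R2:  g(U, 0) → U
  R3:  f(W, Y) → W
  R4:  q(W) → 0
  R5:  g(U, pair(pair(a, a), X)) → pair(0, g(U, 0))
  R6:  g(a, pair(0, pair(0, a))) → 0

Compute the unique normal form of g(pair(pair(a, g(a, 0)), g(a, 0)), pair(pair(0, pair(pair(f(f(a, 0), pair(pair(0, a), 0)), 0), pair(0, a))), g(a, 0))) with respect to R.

1. g(pair(pair(a, g(a, 0)), g(a, 0)), pair(pair(0, pair(pair(f(f(a, 0), pair(pair(0, a), 0)), 0), pair(0, a))), g(a, 0)))  →  pair(pair(f(f(a, 0), pair(pair(0, a), 0)), 0), pair(0, a))   [R1 at ε]
2. pair(pair(f(f(a, 0), pair(pair(0, a), 0)), 0), pair(0, a))  →  pair(pair(f(a, 0), 0), pair(0, a))   [R3 at 1.1]
3. pair(pair(f(a, 0), 0), pair(0, a))  →  pair(pair(a, 0), pair(0, a))   [R3 at 1.1]

pair(pair(a, 0), pair(0, a))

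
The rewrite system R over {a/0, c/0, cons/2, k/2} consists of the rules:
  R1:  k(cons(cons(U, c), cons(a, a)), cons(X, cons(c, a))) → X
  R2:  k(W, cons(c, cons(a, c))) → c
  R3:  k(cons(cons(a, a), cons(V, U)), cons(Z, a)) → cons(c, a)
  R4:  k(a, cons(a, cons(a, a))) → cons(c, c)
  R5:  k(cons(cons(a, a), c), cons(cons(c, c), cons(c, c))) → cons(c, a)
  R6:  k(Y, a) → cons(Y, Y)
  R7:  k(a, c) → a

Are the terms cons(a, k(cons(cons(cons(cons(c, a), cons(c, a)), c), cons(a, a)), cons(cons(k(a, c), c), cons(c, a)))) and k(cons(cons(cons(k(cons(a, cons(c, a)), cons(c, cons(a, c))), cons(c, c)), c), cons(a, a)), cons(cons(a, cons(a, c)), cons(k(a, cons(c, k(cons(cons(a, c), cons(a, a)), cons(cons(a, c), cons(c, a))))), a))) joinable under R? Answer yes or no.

yes — NF(t₁) = cons(a, cons(a, c)), NF(t₂) = cons(a, cons(a, c))

Reduce t₁ = cons(a, k(cons(cons(cons(cons(c, a), cons(c, a)), c), cons(a, a)), cons(cons(k(a, c), c), cons(c, a)))):
1. cons(a, k(cons(cons(cons(cons(c, a), cons(c, a)), c), cons(a, a)), cons(cons(k(a, c), c), cons(c, a))))  →  cons(a, cons(k(a, c), c))   [R1 at 2]
2. cons(a, cons(k(a, c), c))  →  cons(a, cons(a, c))   [R7 at 2.1]

Reduce t₂ = k(cons(cons(cons(k(cons(a, cons(c, a)), cons(c, cons(a, c))), cons(c, c)), c), cons(a, a)), cons(cons(a, cons(a, c)), cons(k(a, cons(c, k(cons(cons(a, c), cons(a, a)), cons(cons(a, c), cons(c, a))))), a))):
1. k(cons(cons(cons(k(cons(a, cons(c, a)), cons(c, cons(a, c))), cons(c, c)), c), cons(a, a)), cons(cons(a, cons(a, c)), cons(k(a, cons(c, k(cons(cons(a, c), cons(a, a)), cons(cons(a, c), cons(c, a))))), a)))  →  k(cons(cons(cons(c, cons(c, c)), c), cons(a, a)), cons(cons(a, cons(a, c)), cons(k(a, cons(c, k(cons(cons(a, c), cons(a, a)), cons(cons(a, c), cons(c, a))))), a)))   [R2 at 1.1.1.1]
2. k(cons(cons(cons(c, cons(c, c)), c), cons(a, a)), cons(cons(a, cons(a, c)), cons(k(a, cons(c, k(cons(cons(a, c), cons(a, a)), cons(cons(a, c), cons(c, a))))), a)))  →  k(cons(cons(cons(c, cons(c, c)), c), cons(a, a)), cons(cons(a, cons(a, c)), cons(k(a, cons(c, cons(a, c))), a)))   [R1 at 2.2.1.2.2]
3. k(cons(cons(cons(c, cons(c, c)), c), cons(a, a)), cons(cons(a, cons(a, c)), cons(k(a, cons(c, cons(a, c))), a)))  →  k(cons(cons(cons(c, cons(c, c)), c), cons(a, a)), cons(cons(a, cons(a, c)), cons(c, a)))   [R2 at 2.2.1]
4. k(cons(cons(cons(c, cons(c, c)), c), cons(a, a)), cons(cons(a, cons(a, c)), cons(c, a)))  →  cons(a, cons(a, c))   [R1 at ε]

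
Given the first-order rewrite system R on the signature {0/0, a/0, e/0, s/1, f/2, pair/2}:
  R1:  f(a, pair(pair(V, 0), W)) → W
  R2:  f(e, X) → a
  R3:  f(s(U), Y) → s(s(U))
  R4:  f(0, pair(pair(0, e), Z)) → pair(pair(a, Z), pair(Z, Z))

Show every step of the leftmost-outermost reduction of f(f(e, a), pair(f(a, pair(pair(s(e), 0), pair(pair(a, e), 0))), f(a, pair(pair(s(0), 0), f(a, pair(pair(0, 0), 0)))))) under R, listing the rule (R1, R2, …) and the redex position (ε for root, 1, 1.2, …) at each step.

1. f(f(e, a), pair(f(a, pair(pair(s(e), 0), pair(pair(a, e), 0))), f(a, pair(pair(s(0), 0), f(a, pair(pair(0, 0), 0))))))  →  f(a, pair(f(a, pair(pair(s(e), 0), pair(pair(a, e), 0))), f(a, pair(pair(s(0), 0), f(a, pair(pair(0, 0), 0))))))   [R2 at 1]
2. f(a, pair(f(a, pair(pair(s(e), 0), pair(pair(a, e), 0))), f(a, pair(pair(s(0), 0), f(a, pair(pair(0, 0), 0))))))  →  f(a, pair(pair(pair(a, e), 0), f(a, pair(pair(s(0), 0), f(a, pair(pair(0, 0), 0))))))   [R1 at 2.1]
3. f(a, pair(pair(pair(a, e), 0), f(a, pair(pair(s(0), 0), f(a, pair(pair(0, 0), 0))))))  →  f(a, pair(pair(s(0), 0), f(a, pair(pair(0, 0), 0))))   [R1 at ε]
4. f(a, pair(pair(s(0), 0), f(a, pair(pair(0, 0), 0))))  →  f(a, pair(pair(0, 0), 0))   [R1 at ε]
5. f(a, pair(pair(0, 0), 0))  →  0   [R1 at ε]

0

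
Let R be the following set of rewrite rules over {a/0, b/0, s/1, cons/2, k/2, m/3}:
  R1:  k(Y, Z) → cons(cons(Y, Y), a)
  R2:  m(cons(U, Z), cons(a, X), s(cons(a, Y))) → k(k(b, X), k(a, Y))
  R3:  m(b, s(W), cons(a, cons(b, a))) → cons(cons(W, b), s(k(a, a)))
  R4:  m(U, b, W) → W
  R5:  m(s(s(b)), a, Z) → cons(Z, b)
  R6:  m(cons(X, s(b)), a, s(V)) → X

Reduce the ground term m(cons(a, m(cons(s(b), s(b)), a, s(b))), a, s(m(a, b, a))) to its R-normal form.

a

1. m(cons(a, m(cons(s(b), s(b)), a, s(b))), a, s(m(a, b, a)))  →  m(cons(a, s(b)), a, s(m(a, b, a)))   [R6 at 1.2]
2. m(cons(a, s(b)), a, s(m(a, b, a)))  →  a   [R6 at ε]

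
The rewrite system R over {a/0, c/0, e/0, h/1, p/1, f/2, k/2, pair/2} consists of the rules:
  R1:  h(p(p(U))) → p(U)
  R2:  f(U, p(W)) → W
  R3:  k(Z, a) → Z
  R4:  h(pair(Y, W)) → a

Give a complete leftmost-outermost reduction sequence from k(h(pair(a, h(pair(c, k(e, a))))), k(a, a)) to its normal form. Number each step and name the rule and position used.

1. k(h(pair(a, h(pair(c, k(e, a))))), k(a, a))  →  k(a, k(a, a))   [R4 at 1]
2. k(a, k(a, a))  →  k(a, a)   [R3 at 2]
3. k(a, a)  →  a   [R3 at ε]

a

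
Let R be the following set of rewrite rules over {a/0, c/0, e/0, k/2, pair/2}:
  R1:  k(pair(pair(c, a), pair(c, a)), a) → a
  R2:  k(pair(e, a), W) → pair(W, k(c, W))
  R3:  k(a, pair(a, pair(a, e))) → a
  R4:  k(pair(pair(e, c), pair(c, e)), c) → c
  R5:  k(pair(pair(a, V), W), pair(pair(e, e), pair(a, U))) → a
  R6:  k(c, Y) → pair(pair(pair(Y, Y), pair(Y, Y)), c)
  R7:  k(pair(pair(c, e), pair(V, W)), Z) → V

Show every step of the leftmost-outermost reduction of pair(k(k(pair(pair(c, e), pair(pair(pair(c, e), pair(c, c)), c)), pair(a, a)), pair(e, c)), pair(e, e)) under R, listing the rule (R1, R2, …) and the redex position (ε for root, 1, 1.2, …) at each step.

pair(c, pair(e, e))

1. pair(k(k(pair(pair(c, e), pair(pair(pair(c, e), pair(c, c)), c)), pair(a, a)), pair(e, c)), pair(e, e))  →  pair(k(pair(pair(c, e), pair(c, c)), pair(e, c)), pair(e, e))   [R7 at 1.1]
2. pair(k(pair(pair(c, e), pair(c, c)), pair(e, c)), pair(e, e))  →  pair(c, pair(e, e))   [R7 at 1]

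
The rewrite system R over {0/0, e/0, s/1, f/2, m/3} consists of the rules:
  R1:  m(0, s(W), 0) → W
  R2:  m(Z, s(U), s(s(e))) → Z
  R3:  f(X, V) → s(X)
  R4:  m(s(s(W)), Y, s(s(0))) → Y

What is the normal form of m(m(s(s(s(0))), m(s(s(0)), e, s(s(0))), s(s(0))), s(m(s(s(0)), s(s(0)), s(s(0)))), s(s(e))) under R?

1. m(m(s(s(s(0))), m(s(s(0)), e, s(s(0))), s(s(0))), s(m(s(s(0)), s(s(0)), s(s(0)))), s(s(e)))  →  m(s(s(s(0))), m(s(s(0)), e, s(s(0))), s(s(0)))   [R2 at ε]
2. m(s(s(s(0))), m(s(s(0)), e, s(s(0))), s(s(0)))  →  m(s(s(0)), e, s(s(0)))   [R4 at ε]
3. m(s(s(0)), e, s(s(0)))  →  e   [R4 at ε]

e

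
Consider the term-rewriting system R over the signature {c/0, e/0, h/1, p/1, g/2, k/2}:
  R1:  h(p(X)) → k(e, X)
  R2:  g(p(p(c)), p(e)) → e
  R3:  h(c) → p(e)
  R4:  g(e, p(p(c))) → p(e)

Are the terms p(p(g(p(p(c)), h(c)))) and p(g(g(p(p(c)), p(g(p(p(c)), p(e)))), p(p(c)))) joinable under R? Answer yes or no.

yes — NF(t₁) = p(p(e)), NF(t₂) = p(p(e))

Reduce t₁ = p(p(g(p(p(c)), h(c)))):
1. p(p(g(p(p(c)), h(c))))  →  p(p(g(p(p(c)), p(e))))   [R3 at 1.1.2]
2. p(p(g(p(p(c)), p(e))))  →  p(p(e))   [R2 at 1.1]

Reduce t₂ = p(g(g(p(p(c)), p(g(p(p(c)), p(e)))), p(p(c)))):
1. p(g(g(p(p(c)), p(g(p(p(c)), p(e)))), p(p(c))))  →  p(g(g(p(p(c)), p(e)), p(p(c))))   [R2 at 1.1.2.1]
2. p(g(g(p(p(c)), p(e)), p(p(c))))  →  p(g(e, p(p(c))))   [R2 at 1.1]
3. p(g(e, p(p(c))))  →  p(p(e))   [R4 at 1]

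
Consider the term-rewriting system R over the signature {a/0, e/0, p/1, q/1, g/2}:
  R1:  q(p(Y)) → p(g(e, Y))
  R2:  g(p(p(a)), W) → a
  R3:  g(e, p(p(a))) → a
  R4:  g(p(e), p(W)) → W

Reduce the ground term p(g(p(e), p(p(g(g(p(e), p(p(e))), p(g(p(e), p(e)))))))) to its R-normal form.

p(p(e))

1. p(g(p(e), p(p(g(g(p(e), p(p(e))), p(g(p(e), p(e))))))))  →  p(p(g(g(p(e), p(p(e))), p(g(p(e), p(e))))))   [R4 at 1]
2. p(p(g(g(p(e), p(p(e))), p(g(p(e), p(e))))))  →  p(p(g(p(e), p(g(p(e), p(e))))))   [R4 at 1.1.1]
3. p(p(g(p(e), p(g(p(e), p(e))))))  →  p(p(g(p(e), p(e))))   [R4 at 1.1]
4. p(p(g(p(e), p(e))))  →  p(p(e))   [R4 at 1.1]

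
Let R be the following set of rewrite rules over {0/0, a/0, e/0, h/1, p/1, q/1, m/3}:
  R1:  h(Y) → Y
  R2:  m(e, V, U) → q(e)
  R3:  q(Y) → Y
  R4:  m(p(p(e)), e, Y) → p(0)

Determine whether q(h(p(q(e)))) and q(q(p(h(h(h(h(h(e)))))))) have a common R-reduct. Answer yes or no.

Reduce t₁ = q(h(p(q(e)))):
1. q(h(p(q(e))))  →  h(p(q(e)))   [R3 at ε]
2. h(p(q(e)))  →  p(q(e))   [R1 at ε]
3. p(q(e))  →  p(e)   [R3 at 1]

Reduce t₂ = q(q(p(h(h(h(h(h(e)))))))):
1. q(q(p(h(h(h(h(h(e))))))))  →  q(p(h(h(h(h(h(e)))))))   [R3 at ε]
2. q(p(h(h(h(h(h(e)))))))  →  p(h(h(h(h(h(e))))))   [R3 at ε]
3. p(h(h(h(h(h(e))))))  →  p(h(h(h(h(e)))))   [R1 at 1]
4. p(h(h(h(h(e)))))  →  p(h(h(h(e))))   [R1 at 1]
5. p(h(h(h(e))))  →  p(h(h(e)))   [R1 at 1]
6. p(h(h(e)))  →  p(h(e))   [R1 at 1]
7. p(h(e))  →  p(e)   [R1 at 1]

yes — NF(t₁) = p(e), NF(t₂) = p(e)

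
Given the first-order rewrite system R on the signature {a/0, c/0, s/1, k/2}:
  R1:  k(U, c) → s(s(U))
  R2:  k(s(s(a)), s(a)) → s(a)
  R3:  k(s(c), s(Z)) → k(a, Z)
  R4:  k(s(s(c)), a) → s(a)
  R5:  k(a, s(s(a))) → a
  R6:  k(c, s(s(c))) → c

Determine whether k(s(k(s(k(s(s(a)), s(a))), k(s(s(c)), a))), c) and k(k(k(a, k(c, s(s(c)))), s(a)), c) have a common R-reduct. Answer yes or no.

Reduce t₁ = k(s(k(s(k(s(s(a)), s(a))), k(s(s(c)), a))), c):
1. k(s(k(s(k(s(s(a)), s(a))), k(s(s(c)), a))), c)  →  s(s(s(k(s(k(s(s(a)), s(a))), k(s(s(c)), a)))))   [R1 at ε]
2. s(s(s(k(s(k(s(s(a)), s(a))), k(s(s(c)), a)))))  →  s(s(s(k(s(s(a)), k(s(s(c)), a)))))   [R2 at 1.1.1.1.1]
3. s(s(s(k(s(s(a)), k(s(s(c)), a)))))  →  s(s(s(k(s(s(a)), s(a)))))   [R4 at 1.1.1.2]
4. s(s(s(k(s(s(a)), s(a)))))  →  s(s(s(s(a))))   [R2 at 1.1.1]

Reduce t₂ = k(k(k(a, k(c, s(s(c)))), s(a)), c):
1. k(k(k(a, k(c, s(s(c)))), s(a)), c)  →  s(s(k(k(a, k(c, s(s(c)))), s(a))))   [R1 at ε]
2. s(s(k(k(a, k(c, s(s(c)))), s(a))))  →  s(s(k(k(a, c), s(a))))   [R6 at 1.1.1.2]
3. s(s(k(k(a, c), s(a))))  →  s(s(k(s(s(a)), s(a))))   [R1 at 1.1.1]
4. s(s(k(s(s(a)), s(a))))  →  s(s(s(a)))   [R2 at 1.1]

no — NF(t₁) = s(s(s(s(a)))), NF(t₂) = s(s(s(a)))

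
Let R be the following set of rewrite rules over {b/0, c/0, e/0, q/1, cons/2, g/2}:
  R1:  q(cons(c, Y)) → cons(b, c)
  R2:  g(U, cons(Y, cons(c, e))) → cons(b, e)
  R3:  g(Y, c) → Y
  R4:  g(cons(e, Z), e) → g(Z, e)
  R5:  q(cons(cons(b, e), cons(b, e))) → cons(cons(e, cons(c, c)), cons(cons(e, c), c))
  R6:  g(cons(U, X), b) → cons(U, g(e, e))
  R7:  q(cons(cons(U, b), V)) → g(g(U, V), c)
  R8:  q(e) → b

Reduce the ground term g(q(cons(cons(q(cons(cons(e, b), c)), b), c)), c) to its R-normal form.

1. g(q(cons(cons(q(cons(cons(e, b), c)), b), c)), c)  →  q(cons(cons(q(cons(cons(e, b), c)), b), c))   [R3 at ε]
2. q(cons(cons(q(cons(cons(e, b), c)), b), c))  →  g(g(q(cons(cons(e, b), c)), c), c)   [R7 at ε]
3. g(g(q(cons(cons(e, b), c)), c), c)  →  g(q(cons(cons(e, b), c)), c)   [R3 at ε]
4. g(q(cons(cons(e, b), c)), c)  →  q(cons(cons(e, b), c))   [R3 at ε]
5. q(cons(cons(e, b), c))  →  g(g(e, c), c)   [R7 at ε]
6. g(g(e, c), c)  →  g(e, c)   [R3 at ε]
7. g(e, c)  →  e   [R3 at ε]

e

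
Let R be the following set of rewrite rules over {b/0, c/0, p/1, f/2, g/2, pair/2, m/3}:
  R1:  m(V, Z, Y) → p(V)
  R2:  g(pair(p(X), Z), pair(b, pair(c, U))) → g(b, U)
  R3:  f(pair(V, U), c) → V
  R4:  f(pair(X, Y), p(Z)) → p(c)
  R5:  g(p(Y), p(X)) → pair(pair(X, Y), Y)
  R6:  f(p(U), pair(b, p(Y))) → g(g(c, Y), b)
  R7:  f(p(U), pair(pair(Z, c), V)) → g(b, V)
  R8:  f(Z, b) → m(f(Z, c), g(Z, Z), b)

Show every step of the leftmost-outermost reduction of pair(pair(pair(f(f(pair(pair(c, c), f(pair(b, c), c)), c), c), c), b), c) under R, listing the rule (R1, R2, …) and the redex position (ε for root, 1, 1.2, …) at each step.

1. pair(pair(pair(f(f(pair(pair(c, c), f(pair(b, c), c)), c), c), c), b), c)  →  pair(pair(pair(f(pair(c, c), c), c), b), c)   [R3 at 1.1.1.1]
2. pair(pair(pair(f(pair(c, c), c), c), b), c)  →  pair(pair(pair(c, c), b), c)   [R3 at 1.1.1]

pair(pair(pair(c, c), b), c)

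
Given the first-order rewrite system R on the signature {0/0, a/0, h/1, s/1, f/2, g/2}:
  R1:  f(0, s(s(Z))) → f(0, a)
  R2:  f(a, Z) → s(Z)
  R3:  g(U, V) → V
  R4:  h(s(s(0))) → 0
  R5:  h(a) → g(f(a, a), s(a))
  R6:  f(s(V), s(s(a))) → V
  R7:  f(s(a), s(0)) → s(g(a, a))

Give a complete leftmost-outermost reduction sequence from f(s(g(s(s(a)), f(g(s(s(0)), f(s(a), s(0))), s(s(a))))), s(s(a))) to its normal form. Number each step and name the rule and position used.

a

1. f(s(g(s(s(a)), f(g(s(s(0)), f(s(a), s(0))), s(s(a))))), s(s(a)))  →  g(s(s(a)), f(g(s(s(0)), f(s(a), s(0))), s(s(a))))   [R6 at ε]
2. g(s(s(a)), f(g(s(s(0)), f(s(a), s(0))), s(s(a))))  →  f(g(s(s(0)), f(s(a), s(0))), s(s(a)))   [R3 at ε]
3. f(g(s(s(0)), f(s(a), s(0))), s(s(a)))  →  f(f(s(a), s(0)), s(s(a)))   [R3 at 1]
4. f(f(s(a), s(0)), s(s(a)))  →  f(s(g(a, a)), s(s(a)))   [R7 at 1]
5. f(s(g(a, a)), s(s(a)))  →  g(a, a)   [R6 at ε]
6. g(a, a)  →  a   [R3 at ε]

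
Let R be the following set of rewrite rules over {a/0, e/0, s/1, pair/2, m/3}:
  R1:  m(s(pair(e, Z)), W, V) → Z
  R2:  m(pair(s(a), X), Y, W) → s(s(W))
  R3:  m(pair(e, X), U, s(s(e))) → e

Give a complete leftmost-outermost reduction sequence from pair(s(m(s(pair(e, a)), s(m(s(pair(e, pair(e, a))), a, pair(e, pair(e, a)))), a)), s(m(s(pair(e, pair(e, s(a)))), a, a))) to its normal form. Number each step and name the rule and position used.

1. pair(s(m(s(pair(e, a)), s(m(s(pair(e, pair(e, a))), a, pair(e, pair(e, a)))), a)), s(m(s(pair(e, pair(e, s(a)))), a, a)))  →  pair(s(a), s(m(s(pair(e, pair(e, s(a)))), a, a)))   [R1 at 1.1]
2. pair(s(a), s(m(s(pair(e, pair(e, s(a)))), a, a)))  →  pair(s(a), s(pair(e, s(a))))   [R1 at 2.1]

pair(s(a), s(pair(e, s(a))))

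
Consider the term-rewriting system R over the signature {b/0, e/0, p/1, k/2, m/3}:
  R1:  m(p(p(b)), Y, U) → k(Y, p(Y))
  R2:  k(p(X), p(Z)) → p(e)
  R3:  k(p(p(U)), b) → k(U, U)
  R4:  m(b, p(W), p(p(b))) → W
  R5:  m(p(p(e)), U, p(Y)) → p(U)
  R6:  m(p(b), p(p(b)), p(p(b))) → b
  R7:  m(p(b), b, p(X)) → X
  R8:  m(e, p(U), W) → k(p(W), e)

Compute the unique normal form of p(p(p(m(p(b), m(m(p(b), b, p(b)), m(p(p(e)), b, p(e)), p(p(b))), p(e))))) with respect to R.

p(p(p(e)))

1. p(p(p(m(p(b), m(m(p(b), b, p(b)), m(p(p(e)), b, p(e)), p(p(b))), p(e)))))  →  p(p(p(m(p(b), m(b, m(p(p(e)), b, p(e)), p(p(b))), p(e)))))   [R7 at 1.1.1.2.1]
2. p(p(p(m(p(b), m(b, m(p(p(e)), b, p(e)), p(p(b))), p(e)))))  →  p(p(p(m(p(b), m(b, p(b), p(p(b))), p(e)))))   [R5 at 1.1.1.2.2]
3. p(p(p(m(p(b), m(b, p(b), p(p(b))), p(e)))))  →  p(p(p(m(p(b), b, p(e)))))   [R4 at 1.1.1.2]
4. p(p(p(m(p(b), b, p(e)))))  →  p(p(p(e)))   [R7 at 1.1.1]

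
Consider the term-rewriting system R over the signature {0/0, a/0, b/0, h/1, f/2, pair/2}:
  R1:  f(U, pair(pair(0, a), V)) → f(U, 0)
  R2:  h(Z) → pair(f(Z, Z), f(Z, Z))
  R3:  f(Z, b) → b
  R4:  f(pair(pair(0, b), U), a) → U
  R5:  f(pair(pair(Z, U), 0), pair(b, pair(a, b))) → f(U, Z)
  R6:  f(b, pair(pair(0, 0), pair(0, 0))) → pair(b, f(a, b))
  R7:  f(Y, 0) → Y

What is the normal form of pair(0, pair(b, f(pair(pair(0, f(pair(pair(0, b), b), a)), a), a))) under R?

pair(0, pair(b, a))

1. pair(0, pair(b, f(pair(pair(0, f(pair(pair(0, b), b), a)), a), a)))  →  pair(0, pair(b, f(pair(pair(0, b), a), a)))   [R4 at 2.2.1.1.2]
2. pair(0, pair(b, f(pair(pair(0, b), a), a)))  →  pair(0, pair(b, a))   [R4 at 2.2]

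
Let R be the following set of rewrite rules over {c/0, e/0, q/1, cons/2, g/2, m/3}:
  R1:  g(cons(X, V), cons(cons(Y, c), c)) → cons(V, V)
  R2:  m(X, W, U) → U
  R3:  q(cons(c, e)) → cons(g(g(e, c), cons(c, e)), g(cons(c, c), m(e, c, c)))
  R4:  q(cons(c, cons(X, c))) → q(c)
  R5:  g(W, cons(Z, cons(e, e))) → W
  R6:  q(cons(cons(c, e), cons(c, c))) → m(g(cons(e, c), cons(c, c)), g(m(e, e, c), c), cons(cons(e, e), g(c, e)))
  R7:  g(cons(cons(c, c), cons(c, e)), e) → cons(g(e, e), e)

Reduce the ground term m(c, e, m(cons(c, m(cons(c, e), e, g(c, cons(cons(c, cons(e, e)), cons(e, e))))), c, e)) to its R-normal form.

e

1. m(c, e, m(cons(c, m(cons(c, e), e, g(c, cons(cons(c, cons(e, e)), cons(e, e))))), c, e))  →  m(cons(c, m(cons(c, e), e, g(c, cons(cons(c, cons(e, e)), cons(e, e))))), c, e)   [R2 at ε]
2. m(cons(c, m(cons(c, e), e, g(c, cons(cons(c, cons(e, e)), cons(e, e))))), c, e)  →  e   [R2 at ε]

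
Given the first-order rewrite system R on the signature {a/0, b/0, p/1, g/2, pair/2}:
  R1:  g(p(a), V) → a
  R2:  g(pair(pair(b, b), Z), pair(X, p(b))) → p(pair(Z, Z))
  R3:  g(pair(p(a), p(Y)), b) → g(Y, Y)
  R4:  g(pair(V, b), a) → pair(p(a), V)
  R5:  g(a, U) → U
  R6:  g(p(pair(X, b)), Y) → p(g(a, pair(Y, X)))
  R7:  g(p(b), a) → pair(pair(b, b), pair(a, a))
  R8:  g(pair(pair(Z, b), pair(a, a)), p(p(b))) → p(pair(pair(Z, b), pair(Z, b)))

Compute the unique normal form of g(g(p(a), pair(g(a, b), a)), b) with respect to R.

1. g(g(p(a), pair(g(a, b), a)), b)  →  g(a, b)   [R1 at 1]
2. g(a, b)  →  b   [R5 at ε]

b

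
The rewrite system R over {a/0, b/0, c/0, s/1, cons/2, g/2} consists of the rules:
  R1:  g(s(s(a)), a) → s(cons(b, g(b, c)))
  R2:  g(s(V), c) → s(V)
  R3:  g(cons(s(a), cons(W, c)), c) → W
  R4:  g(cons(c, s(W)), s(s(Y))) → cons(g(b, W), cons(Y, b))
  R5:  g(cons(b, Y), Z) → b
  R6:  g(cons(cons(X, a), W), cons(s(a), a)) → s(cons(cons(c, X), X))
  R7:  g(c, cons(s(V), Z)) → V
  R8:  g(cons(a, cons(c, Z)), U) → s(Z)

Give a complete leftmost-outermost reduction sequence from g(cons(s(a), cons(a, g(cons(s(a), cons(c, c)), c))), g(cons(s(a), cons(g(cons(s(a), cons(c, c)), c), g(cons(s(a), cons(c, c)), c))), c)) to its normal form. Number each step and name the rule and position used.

a

1. g(cons(s(a), cons(a, g(cons(s(a), cons(c, c)), c))), g(cons(s(a), cons(g(cons(s(a), cons(c, c)), c), g(cons(s(a), cons(c, c)), c))), c))  →  g(cons(s(a), cons(a, c)), g(cons(s(a), cons(g(cons(s(a), cons(c, c)), c), g(cons(s(a), cons(c, c)), c))), c))   [R3 at 1.2.2]
2. g(cons(s(a), cons(a, c)), g(cons(s(a), cons(g(cons(s(a), cons(c, c)), c), g(cons(s(a), cons(c, c)), c))), c))  →  g(cons(s(a), cons(a, c)), g(cons(s(a), cons(c, g(cons(s(a), cons(c, c)), c))), c))   [R3 at 2.1.2.1]
3. g(cons(s(a), cons(a, c)), g(cons(s(a), cons(c, g(cons(s(a), cons(c, c)), c))), c))  →  g(cons(s(a), cons(a, c)), g(cons(s(a), cons(c, c)), c))   [R3 at 2.1.2.2]
4. g(cons(s(a), cons(a, c)), g(cons(s(a), cons(c, c)), c))  →  g(cons(s(a), cons(a, c)), c)   [R3 at 2]
5. g(cons(s(a), cons(a, c)), c)  →  a   [R3 at ε]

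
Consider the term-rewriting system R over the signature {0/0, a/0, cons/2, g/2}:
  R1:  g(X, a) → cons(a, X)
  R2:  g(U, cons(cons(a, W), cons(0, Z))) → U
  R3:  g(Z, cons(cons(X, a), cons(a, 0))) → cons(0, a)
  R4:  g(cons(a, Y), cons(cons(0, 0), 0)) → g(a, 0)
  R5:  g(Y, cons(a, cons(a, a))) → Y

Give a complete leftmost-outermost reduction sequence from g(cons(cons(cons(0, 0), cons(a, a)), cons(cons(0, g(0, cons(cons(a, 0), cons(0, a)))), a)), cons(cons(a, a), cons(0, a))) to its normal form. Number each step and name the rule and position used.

1. g(cons(cons(cons(0, 0), cons(a, a)), cons(cons(0, g(0, cons(cons(a, 0), cons(0, a)))), a)), cons(cons(a, a), cons(0, a)))  →  cons(cons(cons(0, 0), cons(a, a)), cons(cons(0, g(0, cons(cons(a, 0), cons(0, a)))), a))   [R2 at ε]
2. cons(cons(cons(0, 0), cons(a, a)), cons(cons(0, g(0, cons(cons(a, 0), cons(0, a)))), a))  →  cons(cons(cons(0, 0), cons(a, a)), cons(cons(0, 0), a))   [R2 at 2.1.2]

cons(cons(cons(0, 0), cons(a, a)), cons(cons(0, 0), a))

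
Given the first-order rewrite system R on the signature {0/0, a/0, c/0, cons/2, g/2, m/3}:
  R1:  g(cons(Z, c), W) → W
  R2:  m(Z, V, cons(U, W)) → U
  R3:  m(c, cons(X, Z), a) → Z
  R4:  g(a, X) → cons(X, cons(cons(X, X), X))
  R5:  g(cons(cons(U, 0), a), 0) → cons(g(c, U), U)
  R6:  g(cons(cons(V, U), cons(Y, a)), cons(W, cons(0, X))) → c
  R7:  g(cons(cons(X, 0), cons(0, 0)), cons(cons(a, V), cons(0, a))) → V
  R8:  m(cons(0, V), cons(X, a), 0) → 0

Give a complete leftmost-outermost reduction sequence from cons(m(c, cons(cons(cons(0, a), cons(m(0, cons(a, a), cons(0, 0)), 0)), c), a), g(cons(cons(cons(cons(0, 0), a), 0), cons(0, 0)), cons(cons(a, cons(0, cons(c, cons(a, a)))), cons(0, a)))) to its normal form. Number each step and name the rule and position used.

1. cons(m(c, cons(cons(cons(0, a), cons(m(0, cons(a, a), cons(0, 0)), 0)), c), a), g(cons(cons(cons(cons(0, 0), a), 0), cons(0, 0)), cons(cons(a, cons(0, cons(c, cons(a, a)))), cons(0, a))))  →  cons(c, g(cons(cons(cons(cons(0, 0), a), 0), cons(0, 0)), cons(cons(a, cons(0, cons(c, cons(a, a)))), cons(0, a))))   [R3 at 1]
2. cons(c, g(cons(cons(cons(cons(0, 0), a), 0), cons(0, 0)), cons(cons(a, cons(0, cons(c, cons(a, a)))), cons(0, a))))  →  cons(c, cons(0, cons(c, cons(a, a))))   [R7 at 2]

cons(c, cons(0, cons(c, cons(a, a))))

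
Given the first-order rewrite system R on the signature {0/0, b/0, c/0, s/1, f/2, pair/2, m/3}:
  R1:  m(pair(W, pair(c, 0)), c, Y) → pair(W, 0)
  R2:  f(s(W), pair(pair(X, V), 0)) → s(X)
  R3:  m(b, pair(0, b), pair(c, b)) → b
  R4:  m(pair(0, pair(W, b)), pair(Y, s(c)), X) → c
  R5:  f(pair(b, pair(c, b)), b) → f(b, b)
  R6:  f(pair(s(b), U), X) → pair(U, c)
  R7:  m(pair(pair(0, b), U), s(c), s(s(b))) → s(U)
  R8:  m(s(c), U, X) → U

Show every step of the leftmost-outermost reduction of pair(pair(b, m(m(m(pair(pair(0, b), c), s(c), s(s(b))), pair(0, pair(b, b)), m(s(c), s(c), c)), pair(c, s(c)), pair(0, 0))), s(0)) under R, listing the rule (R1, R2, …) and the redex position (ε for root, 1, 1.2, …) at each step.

1. pair(pair(b, m(m(m(pair(pair(0, b), c), s(c), s(s(b))), pair(0, pair(b, b)), m(s(c), s(c), c)), pair(c, s(c)), pair(0, 0))), s(0))  →  pair(pair(b, m(m(s(c), pair(0, pair(b, b)), m(s(c), s(c), c)), pair(c, s(c)), pair(0, 0))), s(0))   [R7 at 1.2.1.1]
2. pair(pair(b, m(m(s(c), pair(0, pair(b, b)), m(s(c), s(c), c)), pair(c, s(c)), pair(0, 0))), s(0))  →  pair(pair(b, m(pair(0, pair(b, b)), pair(c, s(c)), pair(0, 0))), s(0))   [R8 at 1.2.1]
3. pair(pair(b, m(pair(0, pair(b, b)), pair(c, s(c)), pair(0, 0))), s(0))  →  pair(pair(b, c), s(0))   [R4 at 1.2]

pair(pair(b, c), s(0))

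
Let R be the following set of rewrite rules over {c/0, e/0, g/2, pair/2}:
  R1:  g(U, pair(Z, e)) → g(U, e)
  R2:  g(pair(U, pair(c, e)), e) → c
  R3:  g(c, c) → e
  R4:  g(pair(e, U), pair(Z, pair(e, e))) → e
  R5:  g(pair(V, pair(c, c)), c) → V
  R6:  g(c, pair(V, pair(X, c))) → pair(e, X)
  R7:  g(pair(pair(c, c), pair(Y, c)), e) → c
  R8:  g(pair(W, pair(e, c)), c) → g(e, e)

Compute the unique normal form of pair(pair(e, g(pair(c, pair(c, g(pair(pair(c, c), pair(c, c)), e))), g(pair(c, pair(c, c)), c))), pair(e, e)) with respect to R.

pair(pair(e, c), pair(e, e))

1. pair(pair(e, g(pair(c, pair(c, g(pair(pair(c, c), pair(c, c)), e))), g(pair(c, pair(c, c)), c))), pair(e, e))  →  pair(pair(e, g(pair(c, pair(c, c)), g(pair(c, pair(c, c)), c))), pair(e, e))   [R7 at 1.2.1.2.2]
2. pair(pair(e, g(pair(c, pair(c, c)), g(pair(c, pair(c, c)), c))), pair(e, e))  →  pair(pair(e, g(pair(c, pair(c, c)), c)), pair(e, e))   [R5 at 1.2.2]
3. pair(pair(e, g(pair(c, pair(c, c)), c)), pair(e, e))  →  pair(pair(e, c), pair(e, e))   [R5 at 1.2]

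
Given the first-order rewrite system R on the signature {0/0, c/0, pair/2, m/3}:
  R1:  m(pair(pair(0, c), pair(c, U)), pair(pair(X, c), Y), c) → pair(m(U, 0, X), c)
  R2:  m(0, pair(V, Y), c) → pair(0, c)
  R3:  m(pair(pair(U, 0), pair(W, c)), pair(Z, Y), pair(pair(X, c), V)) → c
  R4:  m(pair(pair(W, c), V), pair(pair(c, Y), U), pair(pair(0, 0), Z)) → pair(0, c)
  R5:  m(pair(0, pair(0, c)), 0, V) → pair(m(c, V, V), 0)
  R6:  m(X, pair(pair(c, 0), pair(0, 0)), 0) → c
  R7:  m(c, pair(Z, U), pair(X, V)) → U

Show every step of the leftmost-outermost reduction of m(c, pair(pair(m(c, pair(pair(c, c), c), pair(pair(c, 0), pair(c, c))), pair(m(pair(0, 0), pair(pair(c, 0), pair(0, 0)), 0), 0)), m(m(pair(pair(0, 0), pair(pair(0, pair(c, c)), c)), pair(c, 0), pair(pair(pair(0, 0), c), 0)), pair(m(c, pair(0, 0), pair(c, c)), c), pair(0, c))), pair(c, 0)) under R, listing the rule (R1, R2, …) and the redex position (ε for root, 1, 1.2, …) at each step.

1. m(c, pair(pair(m(c, pair(pair(c, c), c), pair(pair(c, 0), pair(c, c))), pair(m(pair(0, 0), pair(pair(c, 0), pair(0, 0)), 0), 0)), m(m(pair(pair(0, 0), pair(pair(0, pair(c, c)), c)), pair(c, 0), pair(pair(pair(0, 0), c), 0)), pair(m(c, pair(0, 0), pair(c, c)), c), pair(0, c))), pair(c, 0))  →  m(m(pair(pair(0, 0), pair(pair(0, pair(c, c)), c)), pair(c, 0), pair(pair(pair(0, 0), c), 0)), pair(m(c, pair(0, 0), pair(c, c)), c), pair(0, c))   [R7 at ε]
2. m(m(pair(pair(0, 0), pair(pair(0, pair(c, c)), c)), pair(c, 0), pair(pair(pair(0, 0), c), 0)), pair(m(c, pair(0, 0), pair(c, c)), c), pair(0, c))  →  m(c, pair(m(c, pair(0, 0), pair(c, c)), c), pair(0, c))   [R3 at 1]
3. m(c, pair(m(c, pair(0, 0), pair(c, c)), c), pair(0, c))  →  c   [R7 at ε]

c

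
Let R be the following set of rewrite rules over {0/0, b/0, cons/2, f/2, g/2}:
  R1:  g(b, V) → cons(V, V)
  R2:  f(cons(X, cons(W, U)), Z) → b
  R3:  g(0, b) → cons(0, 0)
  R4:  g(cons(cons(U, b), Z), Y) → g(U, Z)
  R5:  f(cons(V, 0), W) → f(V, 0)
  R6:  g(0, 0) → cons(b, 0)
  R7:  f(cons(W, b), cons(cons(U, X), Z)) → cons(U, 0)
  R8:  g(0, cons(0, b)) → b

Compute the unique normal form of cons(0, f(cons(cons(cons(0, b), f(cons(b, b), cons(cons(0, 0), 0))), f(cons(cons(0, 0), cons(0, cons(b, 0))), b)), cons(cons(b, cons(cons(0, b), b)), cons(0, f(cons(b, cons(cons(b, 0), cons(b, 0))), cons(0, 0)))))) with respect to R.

1. cons(0, f(cons(cons(cons(0, b), f(cons(b, b), cons(cons(0, 0), 0))), f(cons(cons(0, 0), cons(0, cons(b, 0))), b)), cons(cons(b, cons(cons(0, b), b)), cons(0, f(cons(b, cons(cons(b, 0), cons(b, 0))), cons(0, 0))))))  →  cons(0, f(cons(cons(cons(0, b), cons(0, 0)), f(cons(cons(0, 0), cons(0, cons(b, 0))), b)), cons(cons(b, cons(cons(0, b), b)), cons(0, f(cons(b, cons(cons(b, 0), cons(b, 0))), cons(0, 0))))))   [R7 at 2.1.1.2]
2. cons(0, f(cons(cons(cons(0, b), cons(0, 0)), f(cons(cons(0, 0), cons(0, cons(b, 0))), b)), cons(cons(b, cons(cons(0, b), b)), cons(0, f(cons(b, cons(cons(b, 0), cons(b, 0))), cons(0, 0))))))  →  cons(0, f(cons(cons(cons(0, b), cons(0, 0)), b), cons(cons(b, cons(cons(0, b), b)), cons(0, f(cons(b, cons(cons(b, 0), cons(b, 0))), cons(0, 0))))))   [R2 at 2.1.2]
3. cons(0, f(cons(cons(cons(0, b), cons(0, 0)), b), cons(cons(b, cons(cons(0, b), b)), cons(0, f(cons(b, cons(cons(b, 0), cons(b, 0))), cons(0, 0))))))  →  cons(0, cons(b, 0))   [R7 at 2]

cons(0, cons(b, 0))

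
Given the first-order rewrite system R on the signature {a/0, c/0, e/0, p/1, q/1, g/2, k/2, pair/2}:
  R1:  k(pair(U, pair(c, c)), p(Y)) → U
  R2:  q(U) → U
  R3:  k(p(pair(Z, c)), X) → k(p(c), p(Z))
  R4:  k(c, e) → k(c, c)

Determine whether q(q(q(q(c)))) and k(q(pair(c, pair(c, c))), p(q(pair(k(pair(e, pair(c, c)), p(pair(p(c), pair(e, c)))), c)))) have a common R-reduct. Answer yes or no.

yes — NF(t₁) = c, NF(t₂) = c

Reduce t₁ = q(q(q(q(c)))):
1. q(q(q(q(c))))  →  q(q(q(c)))   [R2 at ε]
2. q(q(q(c)))  →  q(q(c))   [R2 at ε]
3. q(q(c))  →  q(c)   [R2 at ε]
4. q(c)  →  c   [R2 at ε]

Reduce t₂ = k(q(pair(c, pair(c, c))), p(q(pair(k(pair(e, pair(c, c)), p(pair(p(c), pair(e, c)))), c)))):
1. k(q(pair(c, pair(c, c))), p(q(pair(k(pair(e, pair(c, c)), p(pair(p(c), pair(e, c)))), c))))  →  k(pair(c, pair(c, c)), p(q(pair(k(pair(e, pair(c, c)), p(pair(p(c), pair(e, c)))), c))))   [R2 at 1]
2. k(pair(c, pair(c, c)), p(q(pair(k(pair(e, pair(c, c)), p(pair(p(c), pair(e, c)))), c))))  →  c   [R1 at ε]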